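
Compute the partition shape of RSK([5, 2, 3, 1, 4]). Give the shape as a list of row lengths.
[3, 1, 1]

Row-insert each entry into an empty tableau.

After inserting 5: P = [[5]].
After inserting 2: P = [[2], [5]].
After inserting 3: P = [[2, 3], [5]].
After inserting 1: P = [[1, 3], [2], [5]].
After inserting 4: P = [[1, 3, 4], [2], [5]].

The final insertion tableau P = [[1, 3, 4], [2], [5]] has shape [3, 1, 1].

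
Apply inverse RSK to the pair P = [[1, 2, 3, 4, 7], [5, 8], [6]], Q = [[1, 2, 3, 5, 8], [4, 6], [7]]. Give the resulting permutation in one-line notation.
Reverse the RSK construction: for i from n down to 1, find the cell of Q containing i, remove the entry at that cell from P, and reverse-bump it up through P; the value ejected from row 1 is w(i).

Step i=8: Q has 8 at row 1, column 5; remove that cell from P, ejecting 7. So w(8) = 7. P is now [[1, 2, 3, 4], [5, 8], [6]].
Step i=7: Q has 7 at row 3, column 1; remove 6 from row 3 of P and reverse-bump: 6 enters row 2 and ejects 5; 5 enters row 1 and ejects 4. So w(7) = 4. P is now [[1, 2, 3, 5], [6, 8]].
Step i=6: Q has 6 at row 2, column 2; remove 8 from row 2 of P and reverse-bump: 8 enters row 1 and ejects 5. So w(6) = 5. P is now [[1, 2, 3, 8], [6]].
Step i=5: Q has 5 at row 1, column 4; remove that cell from P, ejecting 8. So w(5) = 8. P is now [[1, 2, 3], [6]].
Step i=4: Q has 4 at row 2, column 1; remove 6 from row 2 of P and reverse-bump: 6 enters row 1 and ejects 3. So w(4) = 3. P is now [[1, 2, 6]].
Step i=3: Q has 3 at row 1, column 3; remove that cell from P, ejecting 6. So w(3) = 6. P is now [[1, 2]].
Step i=2: Q has 2 at row 1, column 2; remove that cell from P, ejecting 2. So w(2) = 2. P is now [[1]].
Step i=1: Q has 1 at row 1, column 1; remove that cell from P, ejecting 1. So w(1) = 1. P is now [].

So w = 1 2 6 3 8 5 4 7.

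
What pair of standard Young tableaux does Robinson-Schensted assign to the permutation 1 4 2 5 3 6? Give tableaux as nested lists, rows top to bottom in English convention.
Insert each entry of the permutation into P by Schensted row insertion, recording in Q the position of each new cell.

Insert 1: appended to row 1. P = [[1]].
Insert 4: appended to row 1. P = [[1, 4]].
Insert 2: 2 bumps 4 from row 1; 4 starts row 2. P = [[1, 2], [4]].
Insert 5: appended to row 1. P = [[1, 2, 5], [4]].
Insert 3: 3 bumps 5 from row 1; 5 appends to row 2. P = [[1, 2, 3], [4, 5]].
Insert 6: appended to row 1. P = [[1, 2, 3, 6], [4, 5]].

So P = [[1, 2, 3, 6], [4, 5]], Q = [[1, 2, 4, 6], [3, 5]].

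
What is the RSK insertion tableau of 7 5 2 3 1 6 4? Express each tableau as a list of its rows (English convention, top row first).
Insert 7: appended to row 1. P = [[7]].
Insert 5: 5 bumps 7 from row 1; 7 starts row 2. P = [[5], [7]].
Insert 2: 2 bumps 5 from row 1; 5 bumps 7 from row 2; 7 starts row 3. P = [[2], [5], [7]].
Insert 3: appended to row 1. P = [[2, 3], [5], [7]].
Insert 1: 1 bumps 2 from row 1; 2 bumps 5 from row 2; 5 bumps 7 from row 3; 7 starts row 4. P = [[1, 3], [2], [5], [7]].
Insert 6: appended to row 1. P = [[1, 3, 6], [2], [5], [7]].
Insert 4: 4 bumps 6 from row 1; 6 appends to row 2. P = [[1, 3, 4], [2, 6], [5], [7]].

So P = [[1, 3, 4], [2, 6], [5], [7]].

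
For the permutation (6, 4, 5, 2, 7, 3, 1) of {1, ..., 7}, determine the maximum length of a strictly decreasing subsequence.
4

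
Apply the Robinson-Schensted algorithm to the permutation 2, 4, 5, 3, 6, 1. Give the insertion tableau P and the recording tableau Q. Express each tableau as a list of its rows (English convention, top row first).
Insert each entry of the permutation into P by Schensted row insertion, recording in Q the position of each new cell.

Insert 2: appended to row 1. P = [[2]].
Insert 4: appended to row 1. P = [[2, 4]].
Insert 5: appended to row 1. P = [[2, 4, 5]].
Insert 3: 3 bumps 4 from row 1; 4 starts row 2. P = [[2, 3, 5], [4]].
Insert 6: appended to row 1. P = [[2, 3, 5, 6], [4]].
Insert 1: 1 bumps 2 from row 1; 2 bumps 4 from row 2; 4 starts row 3. P = [[1, 3, 5, 6], [2], [4]].

So P = [[1, 3, 5, 6], [2], [4]], Q = [[1, 2, 3, 5], [4], [6]].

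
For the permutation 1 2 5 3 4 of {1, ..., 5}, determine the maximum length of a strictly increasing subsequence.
4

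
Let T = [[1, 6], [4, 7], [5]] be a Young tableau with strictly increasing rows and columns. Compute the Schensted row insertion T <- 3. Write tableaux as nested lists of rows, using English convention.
[[1, 3], [4, 6], [5, 7]]

In row 1, 3 replaces 6 (the leftmost entry greater than 3); 6 is bumped to row 2. In row 2, 6 replaces 7 (the leftmost entry greater than 6); 7 is bumped to row 3. 7 is appended to row 3. The new tableau is [[1, 3], [4, 6], [5, 7]].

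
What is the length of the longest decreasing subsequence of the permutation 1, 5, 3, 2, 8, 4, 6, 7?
3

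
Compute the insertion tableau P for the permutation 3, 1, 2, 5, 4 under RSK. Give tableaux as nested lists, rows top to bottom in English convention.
P = [[1, 2, 4], [3, 5]]

Insert 3: appended to row 1. P = [[3]].
Insert 1: 1 bumps 3 from row 1; 3 starts row 2. P = [[1], [3]].
Insert 2: appended to row 1. P = [[1, 2], [3]].
Insert 5: appended to row 1. P = [[1, 2, 5], [3]].
Insert 4: 4 bumps 5 from row 1; 5 appends to row 2. P = [[1, 2, 4], [3, 5]].

So P = [[1, 2, 4], [3, 5]].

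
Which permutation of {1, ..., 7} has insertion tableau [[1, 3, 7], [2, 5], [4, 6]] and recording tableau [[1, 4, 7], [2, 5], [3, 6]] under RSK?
Reverse the RSK construction: for i from n down to 1, find the cell of Q containing i, remove the entry at that cell from P, and reverse-bump it up through P; the value ejected from row 1 is w(i).

Step i=7: Q has 7 at row 1, column 3; remove that cell from P, ejecting 7. So w(7) = 7. P is now [[1, 3], [2, 5], [4, 6]].
Step i=6: Q has 6 at row 3, column 2; remove 6 from row 3 of P and reverse-bump: 6 enters row 2 and ejects 5; 5 enters row 1 and ejects 3. So w(6) = 3. P is now [[1, 5], [2, 6], [4]].
Step i=5: Q has 5 at row 2, column 2; remove 6 from row 2 of P and reverse-bump: 6 enters row 1 and ejects 5. So w(5) = 5. P is now [[1, 6], [2], [4]].
Step i=4: Q has 4 at row 1, column 2; remove that cell from P, ejecting 6. So w(4) = 6. P is now [[1], [2], [4]].
Step i=3: Q has 3 at row 3, column 1; remove 4 from row 3 of P and reverse-bump: 4 enters row 2 and ejects 2; 2 enters row 1 and ejects 1. So w(3) = 1. P is now [[2], [4]].
Step i=2: Q has 2 at row 2, column 1; remove 4 from row 2 of P and reverse-bump: 4 enters row 1 and ejects 2. So w(2) = 2. P is now [[4]].
Step i=1: Q has 1 at row 1, column 1; remove that cell from P, ejecting 4. So w(1) = 4. P is now [].

So w = 4 2 1 6 5 3 7.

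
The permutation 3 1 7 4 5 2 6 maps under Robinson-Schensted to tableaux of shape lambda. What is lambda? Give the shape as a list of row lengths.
[4, 2, 1]

Row-insert each entry into an empty tableau.

After inserting 3: P = [[3]].
After inserting 1: P = [[1], [3]].
After inserting 7: P = [[1, 7], [3]].
After inserting 4: P = [[1, 4], [3, 7]].
After inserting 5: P = [[1, 4, 5], [3, 7]].
After inserting 2: P = [[1, 2, 5], [3, 4], [7]].
After inserting 6: P = [[1, 2, 5, 6], [3, 4], [7]].

The final insertion tableau P = [[1, 2, 5, 6], [3, 4], [7]] has shape [4, 2, 1].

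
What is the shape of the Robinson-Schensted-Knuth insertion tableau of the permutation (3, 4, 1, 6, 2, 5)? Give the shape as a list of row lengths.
[3, 3]

Row-insert each entry into an empty tableau.

After inserting 3: P = [[3]].
After inserting 4: P = [[3, 4]].
After inserting 1: P = [[1, 4], [3]].
After inserting 6: P = [[1, 4, 6], [3]].
After inserting 2: P = [[1, 2, 6], [3, 4]].
After inserting 5: P = [[1, 2, 5], [3, 4, 6]].

The final insertion tableau P = [[1, 2, 5], [3, 4, 6]] has shape [3, 3].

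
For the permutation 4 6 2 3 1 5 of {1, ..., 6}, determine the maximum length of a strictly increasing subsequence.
3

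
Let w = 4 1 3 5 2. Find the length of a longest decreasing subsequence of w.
3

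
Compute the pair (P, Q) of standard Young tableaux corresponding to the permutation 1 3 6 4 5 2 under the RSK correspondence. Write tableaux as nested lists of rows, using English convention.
P = [[1, 2, 4, 5], [3], [6]], Q = [[1, 2, 3, 5], [4], [6]]

Insert each entry of the permutation into P by Schensted row insertion, recording in Q the position of each new cell.

Insert 1: appended to row 1. P = [[1]], Q = [[1]].
Insert 3: appended to row 1. P = [[1, 3]], Q = [[1, 2]].
Insert 6: appended to row 1. P = [[1, 3, 6]], Q = [[1, 2, 3]].
Insert 4: 4 bumps 6 from row 1; 6 starts row 2. P = [[1, 3, 4], [6]], Q = [[1, 2, 3], [4]].
Insert 5: appended to row 1. P = [[1, 3, 4, 5], [6]], Q = [[1, 2, 3, 5], [4]].
Insert 2: 2 bumps 3 from row 1; 3 bumps 6 from row 2; 6 starts row 3. P = [[1, 2, 4, 5], [3], [6]], Q = [[1, 2, 3, 5], [4], [6]].

So P = [[1, 2, 4, 5], [3], [6]], Q = [[1, 2, 3, 5], [4], [6]].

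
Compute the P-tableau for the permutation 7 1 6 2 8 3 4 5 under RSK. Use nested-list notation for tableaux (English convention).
Insert 7: appended to row 1. P = [[7]].
Insert 1: 1 bumps 7 from row 1; 7 starts row 2. P = [[1], [7]].
Insert 6: appended to row 1. P = [[1, 6], [7]].
Insert 2: 2 bumps 6 from row 1; 6 bumps 7 from row 2; 7 starts row 3. P = [[1, 2], [6], [7]].
Insert 8: appended to row 1. P = [[1, 2, 8], [6], [7]].
Insert 3: 3 bumps 8 from row 1; 8 appends to row 2. P = [[1, 2, 3], [6, 8], [7]].
Insert 4: appended to row 1. P = [[1, 2, 3, 4], [6, 8], [7]].
Insert 5: appended to row 1. P = [[1, 2, 3, 4, 5], [6, 8], [7]].

So P = [[1, 2, 3, 4, 5], [6, 8], [7]].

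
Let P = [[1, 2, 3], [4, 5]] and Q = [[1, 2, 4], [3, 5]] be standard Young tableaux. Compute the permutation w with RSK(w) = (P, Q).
1 4 2 5 3

Reverse the RSK construction: for i from n down to 1, find the cell of Q containing i, remove the entry at that cell from P, and reverse-bump it up through P; the value ejected from row 1 is w(i).

Step i=5: Q has 5 at row 2, column 2; remove 5 from row 2 of P and reverse-bump: 5 enters row 1 and ejects 3. So w(5) = 3. P is now [[1, 2, 5], [4]].
Step i=4: Q has 4 at row 1, column 3; remove that cell from P, ejecting 5. So w(4) = 5. P is now [[1, 2], [4]].
Step i=3: Q has 3 at row 2, column 1; remove 4 from row 2 of P and reverse-bump: 4 enters row 1 and ejects 2. So w(3) = 2. P is now [[1, 4]].
Step i=2: Q has 2 at row 1, column 2; remove that cell from P, ejecting 4. So w(2) = 4. P is now [[1]].
Step i=1: Q has 1 at row 1, column 1; remove that cell from P, ejecting 1. So w(1) = 1. P is now [].

So w = 1 4 2 5 3.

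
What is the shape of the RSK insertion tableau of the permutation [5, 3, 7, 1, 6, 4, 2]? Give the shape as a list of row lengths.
Row-insert each entry into an empty tableau.

After inserting 5: P = [[5]].
After inserting 3: P = [[3], [5]].
After inserting 7: P = [[3, 7], [5]].
After inserting 1: P = [[1, 7], [3], [5]].
After inserting 6: P = [[1, 6], [3, 7], [5]].
After inserting 4: P = [[1, 4], [3, 6], [5, 7]].
After inserting 2: P = [[1, 2], [3, 4], [5, 6], [7]].

The final insertion tableau P = [[1, 2], [3, 4], [5, 6], [7]] has shape [2, 2, 2, 1].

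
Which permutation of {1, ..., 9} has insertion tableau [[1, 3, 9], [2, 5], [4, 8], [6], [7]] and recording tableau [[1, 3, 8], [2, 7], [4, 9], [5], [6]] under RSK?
7 6 8 4 2 1 5 9 3

Reverse the RSK construction: for i from n down to 1, find the cell of Q containing i, remove the entry at that cell from P, and reverse-bump it up through P; the value ejected from row 1 is w(i).

Step i=9: Q has 9 at row 3, column 2; remove 8 from row 3 of P and reverse-bump: 8 enters row 2 and ejects 5; 5 enters row 1 and ejects 3. So w(9) = 3. P is now [[1, 5, 9], [2, 8], [4], [6], [7]].
Step i=8: Q has 8 at row 1, column 3; remove that cell from P, ejecting 9. So w(8) = 9. P is now [[1, 5], [2, 8], [4], [6], [7]].
Step i=7: Q has 7 at row 2, column 2; remove 8 from row 2 of P and reverse-bump: 8 enters row 1 and ejects 5. So w(7) = 5. P is now [[1, 8], [2], [4], [6], [7]].
Step i=6: Q has 6 at row 5, column 1; remove 7 from row 5 of P and reverse-bump: 7 enters row 4 and ejects 6; 6 enters row 3 and ejects 4; 4 enters row 2 and ejects 2; 2 enters row 1 and ejects 1. So w(6) = 1. P is now [[2, 8], [4], [6], [7]].
Step i=5: Q has 5 at row 4, column 1; remove 7 from row 4 of P and reverse-bump: 7 enters row 3 and ejects 6; 6 enters row 2 and ejects 4; 4 enters row 1 and ejects 2. So w(5) = 2. P is now [[4, 8], [6], [7]].
Step i=4: Q has 4 at row 3, column 1; remove 7 from row 3 of P and reverse-bump: 7 enters row 2 and ejects 6; 6 enters row 1 and ejects 4. So w(4) = 4. P is now [[6, 8], [7]].
Step i=3: Q has 3 at row 1, column 2; remove that cell from P, ejecting 8. So w(3) = 8. P is now [[6], [7]].
Step i=2: Q has 2 at row 2, column 1; remove 7 from row 2 of P and reverse-bump: 7 enters row 1 and ejects 6. So w(2) = 6. P is now [[7]].
Step i=1: Q has 1 at row 1, column 1; remove that cell from P, ejecting 7. So w(1) = 7. P is now [].

So w = 7 6 8 4 2 1 5 9 3.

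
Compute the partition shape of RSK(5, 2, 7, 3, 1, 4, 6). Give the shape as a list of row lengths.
[4, 2, 1]

RSK row insertion gives P = [[1, 3, 4, 6], [2, 7], [5]], which has shape [4, 2, 1].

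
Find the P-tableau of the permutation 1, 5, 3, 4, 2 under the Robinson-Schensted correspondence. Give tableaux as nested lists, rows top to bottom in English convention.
P = [[1, 2, 4], [3], [5]]

Insert 1: appended to row 1. P = [[1]].
Insert 5: appended to row 1. P = [[1, 5]].
Insert 3: 3 bumps 5 from row 1; 5 starts row 2. P = [[1, 3], [5]].
Insert 4: appended to row 1. P = [[1, 3, 4], [5]].
Insert 2: 2 bumps 3 from row 1; 3 bumps 5 from row 2; 5 starts row 3. P = [[1, 2, 4], [3], [5]].

So P = [[1, 2, 4], [3], [5]].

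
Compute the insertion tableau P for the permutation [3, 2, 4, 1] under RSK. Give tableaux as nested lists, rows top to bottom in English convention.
P = [[1, 4], [2], [3]]

Insert 3: appended to row 1. P = [[3]].
Insert 2: 2 bumps 3 from row 1; 3 starts row 2. P = [[2], [3]].
Insert 4: appended to row 1. P = [[2, 4], [3]].
Insert 1: 1 bumps 2 from row 1; 2 bumps 3 from row 2; 3 starts row 3. P = [[1, 4], [2], [3]].

So P = [[1, 4], [2], [3]].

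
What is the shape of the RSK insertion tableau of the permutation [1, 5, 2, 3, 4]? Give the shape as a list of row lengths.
[4, 1]

Row-insert each entry into an empty tableau.

After inserting 1: P = [[1]].
After inserting 5: P = [[1, 5]].
After inserting 2: P = [[1, 2], [5]].
After inserting 3: P = [[1, 2, 3], [5]].
After inserting 4: P = [[1, 2, 3, 4], [5]].

The final insertion tableau P = [[1, 2, 3, 4], [5]] has shape [4, 1].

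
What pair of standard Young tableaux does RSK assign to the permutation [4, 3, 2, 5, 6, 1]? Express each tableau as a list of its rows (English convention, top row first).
Insert each entry of the permutation into P by Schensted row insertion, recording in Q the position of each new cell.

Insert 4: appended to row 1. P = [[4]], Q = [[1]].
Insert 3: 3 bumps 4 from row 1; 4 starts row 2. P = [[3], [4]], Q = [[1], [2]].
Insert 2: 2 bumps 3 from row 1; 3 bumps 4 from row 2; 4 starts row 3. P = [[2], [3], [4]], Q = [[1], [2], [3]].
Insert 5: appended to row 1. P = [[2, 5], [3], [4]], Q = [[1, 4], [2], [3]].
Insert 6: appended to row 1. P = [[2, 5, 6], [3], [4]], Q = [[1, 4, 5], [2], [3]].
Insert 1: 1 bumps 2 from row 1; 2 bumps 3 from row 2; 3 bumps 4 from row 3; 4 starts row 4. P = [[1, 5, 6], [2], [3], [4]], Q = [[1, 4, 5], [2], [3], [6]].

So P = [[1, 5, 6], [2], [3], [4]], Q = [[1, 4, 5], [2], [3], [6]].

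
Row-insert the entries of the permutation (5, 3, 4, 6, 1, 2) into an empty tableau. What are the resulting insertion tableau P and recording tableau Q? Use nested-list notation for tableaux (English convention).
Insert each entry of the permutation into P by Schensted row insertion, recording in Q the position of each new cell.

Insert 5: appended to row 1. P = [[5]], Q = [[1]].
Insert 3: 3 bumps 5 from row 1; 5 starts row 2. P = [[3], [5]], Q = [[1], [2]].
Insert 4: appended to row 1. P = [[3, 4], [5]], Q = [[1, 3], [2]].
Insert 6: appended to row 1. P = [[3, 4, 6], [5]], Q = [[1, 3, 4], [2]].
Insert 1: 1 bumps 3 from row 1; 3 bumps 5 from row 2; 5 starts row 3. P = [[1, 4, 6], [3], [5]], Q = [[1, 3, 4], [2], [5]].
Insert 2: 2 bumps 4 from row 1; 4 appends to row 2. P = [[1, 2, 6], [3, 4], [5]], Q = [[1, 3, 4], [2, 6], [5]].

So P = [[1, 2, 6], [3, 4], [5]], Q = [[1, 3, 4], [2, 6], [5]].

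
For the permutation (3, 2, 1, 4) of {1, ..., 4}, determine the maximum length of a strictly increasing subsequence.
2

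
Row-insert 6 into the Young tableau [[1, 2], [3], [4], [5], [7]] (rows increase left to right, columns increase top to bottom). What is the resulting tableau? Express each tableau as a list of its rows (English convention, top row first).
[[1, 2, 6], [3], [4], [5], [7]]

6 is larger than every entry of row 1, so it is appended to row 1. The new tableau is [[1, 2, 6], [3], [4], [5], [7]].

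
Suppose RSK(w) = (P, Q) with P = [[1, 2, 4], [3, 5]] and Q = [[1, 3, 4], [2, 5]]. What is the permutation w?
Reverse the RSK construction: for i from n down to 1, find the cell of Q containing i, remove the entry at that cell from P, and reverse-bump it up through P; the value ejected from row 1 is w(i).

Step i=5: Q has 5 at row 2, column 2; remove 5 from row 2 of P and reverse-bump: 5 enters row 1 and ejects 4. So w(5) = 4. P is now [[1, 2, 5], [3]].
Step i=4: Q has 4 at row 1, column 3; remove that cell from P, ejecting 5. So w(4) = 5. P is now [[1, 2], [3]].
Step i=3: Q has 3 at row 1, column 2; remove that cell from P, ejecting 2. So w(3) = 2. P is now [[1], [3]].
Step i=2: Q has 2 at row 2, column 1; remove 3 from row 2 of P and reverse-bump: 3 enters row 1 and ejects 1. So w(2) = 1. P is now [[3]].
Step i=1: Q has 1 at row 1, column 1; remove that cell from P, ejecting 3. So w(1) = 3. P is now [].

So w = 3 1 2 5 4.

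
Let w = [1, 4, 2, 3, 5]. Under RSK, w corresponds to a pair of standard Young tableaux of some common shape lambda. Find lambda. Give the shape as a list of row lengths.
RSK row insertion gives P = [[1, 2, 3, 5], [4]], which has shape [4, 1].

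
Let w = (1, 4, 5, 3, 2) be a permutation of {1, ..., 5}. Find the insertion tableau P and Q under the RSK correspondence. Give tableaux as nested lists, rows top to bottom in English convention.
P = [[1, 2, 5], [3], [4]], Q = [[1, 2, 3], [4], [5]]

Insert each entry of the permutation into P by Schensted row insertion, recording in Q the position of each new cell.

After inserting 1: P = [[1]].
After inserting 4: P = [[1, 4]].
After inserting 5: P = [[1, 4, 5]].
After inserting 3: P = [[1, 3, 5], [4]].
After inserting 2: P = [[1, 2, 5], [3], [4]].

So P = [[1, 2, 5], [3], [4]], Q = [[1, 2, 3], [4], [5]].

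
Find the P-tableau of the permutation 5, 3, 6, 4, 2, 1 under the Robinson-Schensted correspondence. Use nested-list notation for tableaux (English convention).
Insert 5: appended to row 1. P = [[5]].
Insert 3: 3 bumps 5 from row 1; 5 starts row 2. P = [[3], [5]].
Insert 6: appended to row 1. P = [[3, 6], [5]].
Insert 4: 4 bumps 6 from row 1; 6 appends to row 2. P = [[3, 4], [5, 6]].
Insert 2: 2 bumps 3 from row 1; 3 bumps 5 from row 2; 5 starts row 3. P = [[2, 4], [3, 6], [5]].
Insert 1: 1 bumps 2 from row 1; 2 bumps 3 from row 2; 3 bumps 5 from row 3; 5 starts row 4. P = [[1, 4], [2, 6], [3], [5]].

So P = [[1, 4], [2, 6], [3], [5]].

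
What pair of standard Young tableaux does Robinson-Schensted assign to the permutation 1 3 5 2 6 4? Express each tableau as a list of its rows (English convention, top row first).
Insert each entry of the permutation into P by Schensted row insertion, recording in Q the position of each new cell.

Insert 1: appended to row 1. P = [[1]].
Insert 3: appended to row 1. P = [[1, 3]].
Insert 5: appended to row 1. P = [[1, 3, 5]].
Insert 2: 2 bumps 3 from row 1; 3 starts row 2. P = [[1, 2, 5], [3]].
Insert 6: appended to row 1. P = [[1, 2, 5, 6], [3]].
Insert 4: 4 bumps 5 from row 1; 5 appends to row 2. P = [[1, 2, 4, 6], [3, 5]].

So P = [[1, 2, 4, 6], [3, 5]], Q = [[1, 2, 3, 5], [4, 6]].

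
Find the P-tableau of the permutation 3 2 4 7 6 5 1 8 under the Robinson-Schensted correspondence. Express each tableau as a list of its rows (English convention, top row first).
P = [[1, 4, 5, 8], [2, 6], [3], [7]]

Insert 3: appended to row 1. P = [[3]].
Insert 2: 2 bumps 3 from row 1; 3 starts row 2. P = [[2], [3]].
Insert 4: appended to row 1. P = [[2, 4], [3]].
Insert 7: appended to row 1. P = [[2, 4, 7], [3]].
Insert 6: 6 bumps 7 from row 1; 7 appends to row 2. P = [[2, 4, 6], [3, 7]].
Insert 5: 5 bumps 6 from row 1; 6 bumps 7 from row 2; 7 starts row 3. P = [[2, 4, 5], [3, 6], [7]].
Insert 1: 1 bumps 2 from row 1; 2 bumps 3 from row 2; 3 bumps 7 from row 3; 7 starts row 4. P = [[1, 4, 5], [2, 6], [3], [7]].
Insert 8: appended to row 1. P = [[1, 4, 5, 8], [2, 6], [3], [7]].

So P = [[1, 4, 5, 8], [2, 6], [3], [7]].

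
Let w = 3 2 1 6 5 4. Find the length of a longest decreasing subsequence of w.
3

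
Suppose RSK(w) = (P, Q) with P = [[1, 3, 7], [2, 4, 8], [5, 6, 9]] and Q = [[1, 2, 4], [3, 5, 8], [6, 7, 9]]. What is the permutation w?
5 6 2 9 4 1 3 8 7

Reverse the RSK construction: for i from n down to 1, find the cell of Q containing i, remove the entry at that cell from P, and reverse-bump it up through P; the value ejected from row 1 is w(i).

Step i=9: Q has 9 at row 3, column 3; remove 9 from row 3 of P and reverse-bump: 9 enters row 2 and ejects 8; 8 enters row 1 and ejects 7. So w(9) = 7. P is now [[1, 3, 8], [2, 4, 9], [5, 6]].
Step i=8: Q has 8 at row 2, column 3; remove 9 from row 2 of P and reverse-bump: 9 enters row 1 and ejects 8. So w(8) = 8. P is now [[1, 3, 9], [2, 4], [5, 6]].
Step i=7: Q has 7 at row 3, column 2; remove 6 from row 3 of P and reverse-bump: 6 enters row 2 and ejects 4; 4 enters row 1 and ejects 3. So w(7) = 3. P is now [[1, 4, 9], [2, 6], [5]].
Step i=6: Q has 6 at row 3, column 1; remove 5 from row 3 of P and reverse-bump: 5 enters row 2 and ejects 2; 2 enters row 1 and ejects 1. So w(6) = 1. P is now [[2, 4, 9], [5, 6]].
Step i=5: Q has 5 at row 2, column 2; remove 6 from row 2 of P and reverse-bump: 6 enters row 1 and ejects 4. So w(5) = 4. P is now [[2, 6, 9], [5]].
Step i=4: Q has 4 at row 1, column 3; remove that cell from P, ejecting 9. So w(4) = 9. P is now [[2, 6], [5]].
Step i=3: Q has 3 at row 2, column 1; remove 5 from row 2 of P and reverse-bump: 5 enters row 1 and ejects 2. So w(3) = 2. P is now [[5, 6]].
Step i=2: Q has 2 at row 1, column 2; remove that cell from P, ejecting 6. So w(2) = 6. P is now [[5]].
Step i=1: Q has 1 at row 1, column 1; remove that cell from P, ejecting 5. So w(1) = 5. P is now [].

So w = 5 6 2 9 4 1 3 8 7.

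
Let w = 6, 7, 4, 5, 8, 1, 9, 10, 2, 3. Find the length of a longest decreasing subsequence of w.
3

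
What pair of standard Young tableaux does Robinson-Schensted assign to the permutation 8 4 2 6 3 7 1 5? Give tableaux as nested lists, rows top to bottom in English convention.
P = [[1, 3, 5], [2, 6, 7], [4], [8]], Q = [[1, 4, 6], [2, 5, 8], [3], [7]]

Insert each entry of the permutation into P by Schensted row insertion, recording in Q the position of each new cell.

Insert 8: appended to row 1. P = [[8]].
Insert 4: 4 bumps 8 from row 1; 8 starts row 2. P = [[4], [8]].
Insert 2: 2 bumps 4 from row 1; 4 bumps 8 from row 2; 8 starts row 3. P = [[2], [4], [8]].
Insert 6: appended to row 1. P = [[2, 6], [4], [8]].
Insert 3: 3 bumps 6 from row 1; 6 appends to row 2. P = [[2, 3], [4, 6], [8]].
Insert 7: appended to row 1. P = [[2, 3, 7], [4, 6], [8]].
Insert 1: 1 bumps 2 from row 1; 2 bumps 4 from row 2; 4 bumps 8 from row 3; 8 starts row 4. P = [[1, 3, 7], [2, 6], [4], [8]].
Insert 5: 5 bumps 7 from row 1; 7 appends to row 2. P = [[1, 3, 5], [2, 6, 7], [4], [8]].

So P = [[1, 3, 5], [2, 6, 7], [4], [8]], Q = [[1, 4, 6], [2, 5, 8], [3], [7]].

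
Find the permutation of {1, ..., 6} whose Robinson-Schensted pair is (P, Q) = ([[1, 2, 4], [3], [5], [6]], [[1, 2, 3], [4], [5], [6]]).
1 3 6 5 4 2

Reverse the RSK construction: for i from n down to 1, find the cell of Q containing i, remove the entry at that cell from P, and reverse-bump it up through P; the value ejected from row 1 is w(i).

Step i=6: Q has 6 at row 4, column 1; remove 6 from row 4 of P and reverse-bump: 6 enters row 3 and ejects 5; 5 enters row 2 and ejects 3; 3 enters row 1 and ejects 2. So w(6) = 2. P is now [[1, 3, 4], [5], [6]].
Step i=5: Q has 5 at row 3, column 1; remove 6 from row 3 of P and reverse-bump: 6 enters row 2 and ejects 5; 5 enters row 1 and ejects 4. So w(5) = 4. P is now [[1, 3, 5], [6]].
Step i=4: Q has 4 at row 2, column 1; remove 6 from row 2 of P and reverse-bump: 6 enters row 1 and ejects 5. So w(4) = 5. P is now [[1, 3, 6]].
Step i=3: Q has 3 at row 1, column 3; remove that cell from P, ejecting 6. So w(3) = 6. P is now [[1, 3]].
Step i=2: Q has 2 at row 1, column 2; remove that cell from P, ejecting 3. So w(2) = 3. P is now [[1]].
Step i=1: Q has 1 at row 1, column 1; remove that cell from P, ejecting 1. So w(1) = 1. P is now [].

So w = 1 3 6 5 4 2.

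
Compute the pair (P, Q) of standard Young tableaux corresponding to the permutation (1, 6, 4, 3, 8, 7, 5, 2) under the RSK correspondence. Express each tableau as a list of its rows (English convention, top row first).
Insert each entry of the permutation into P by Schensted row insertion, recording in Q the position of each new cell.

Insert 1: appended to row 1. P = [[1]].
Insert 6: appended to row 1. P = [[1, 6]].
Insert 4: 4 bumps 6 from row 1; 6 starts row 2. P = [[1, 4], [6]].
Insert 3: 3 bumps 4 from row 1; 4 bumps 6 from row 2; 6 starts row 3. P = [[1, 3], [4], [6]].
Insert 8: appended to row 1. P = [[1, 3, 8], [4], [6]].
Insert 7: 7 bumps 8 from row 1; 8 appends to row 2. P = [[1, 3, 7], [4, 8], [6]].
Insert 5: 5 bumps 7 from row 1; 7 bumps 8 from row 2; 8 appends to row 3. P = [[1, 3, 5], [4, 7], [6, 8]].
Insert 2: 2 bumps 3 from row 1; 3 bumps 4 from row 2; 4 bumps 6 from row 3; 6 starts row 4. P = [[1, 2, 5], [3, 7], [4, 8], [6]].

So P = [[1, 2, 5], [3, 7], [4, 8], [6]], Q = [[1, 2, 5], [3, 6], [4, 7], [8]].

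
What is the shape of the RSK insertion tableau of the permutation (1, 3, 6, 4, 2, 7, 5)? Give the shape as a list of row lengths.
Row-insert each entry into an empty tableau.

After inserting 1: P = [[1]].
After inserting 3: P = [[1, 3]].
After inserting 6: P = [[1, 3, 6]].
After inserting 4: P = [[1, 3, 4], [6]].
After inserting 2: P = [[1, 2, 4], [3], [6]].
After inserting 7: P = [[1, 2, 4, 7], [3], [6]].
After inserting 5: P = [[1, 2, 4, 5], [3, 7], [6]].

The final insertion tableau P = [[1, 2, 4, 5], [3, 7], [6]] has shape [4, 2, 1].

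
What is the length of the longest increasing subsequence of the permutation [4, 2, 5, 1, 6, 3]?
3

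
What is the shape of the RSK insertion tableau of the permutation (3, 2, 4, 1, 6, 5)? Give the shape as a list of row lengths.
Row-insert each entry into an empty tableau.

After inserting 3: P = [[3]].
After inserting 2: P = [[2], [3]].
After inserting 4: P = [[2, 4], [3]].
After inserting 1: P = [[1, 4], [2], [3]].
After inserting 6: P = [[1, 4, 6], [2], [3]].
After inserting 5: P = [[1, 4, 5], [2, 6], [3]].

The final insertion tableau P = [[1, 4, 5], [2, 6], [3]] has shape [3, 2, 1].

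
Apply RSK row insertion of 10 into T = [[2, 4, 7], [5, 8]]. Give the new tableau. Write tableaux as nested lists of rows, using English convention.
10 is larger than every entry of row 1, so it is appended to row 1. The new tableau is [[2, 4, 7, 10], [5, 8]].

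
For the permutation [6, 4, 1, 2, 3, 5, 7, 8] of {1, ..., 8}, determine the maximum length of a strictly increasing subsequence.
6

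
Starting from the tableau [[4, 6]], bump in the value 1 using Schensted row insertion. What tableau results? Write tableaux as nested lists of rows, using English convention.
In row 1, 1 replaces 4 (the leftmost entry greater than 1); 4 is bumped to row 2. 4 starts a new row 2. The new tableau is [[1, 6], [4]].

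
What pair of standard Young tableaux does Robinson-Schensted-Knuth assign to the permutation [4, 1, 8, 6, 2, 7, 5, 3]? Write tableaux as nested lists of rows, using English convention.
Insert each entry of the permutation into P by Schensted row insertion, recording in Q the position of each new cell.

After inserting 4: P = [[4]].
After inserting 1: P = [[1], [4]].
After inserting 8: P = [[1, 8], [4]].
After inserting 6: P = [[1, 6], [4, 8]].
After inserting 2: P = [[1, 2], [4, 6], [8]].
After inserting 7: P = [[1, 2, 7], [4, 6], [8]].
After inserting 5: P = [[1, 2, 5], [4, 6, 7], [8]].
After inserting 3: P = [[1, 2, 3], [4, 5, 7], [6], [8]].

So P = [[1, 2, 3], [4, 5, 7], [6], [8]], Q = [[1, 3, 6], [2, 4, 7], [5], [8]].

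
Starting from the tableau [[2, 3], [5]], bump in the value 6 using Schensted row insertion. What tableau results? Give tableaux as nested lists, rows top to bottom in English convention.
6 is larger than every entry of row 1, so it is appended to row 1. The new tableau is [[2, 3, 6], [5]].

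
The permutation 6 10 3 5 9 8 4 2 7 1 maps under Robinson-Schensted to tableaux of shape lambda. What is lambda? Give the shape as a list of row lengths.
Row-insert each entry into an empty tableau.

After inserting 6: P = [[6]].
After inserting 10: P = [[6, 10]].
After inserting 3: P = [[3, 10], [6]].
After inserting 5: P = [[3, 5], [6, 10]].
After inserting 9: P = [[3, 5, 9], [6, 10]].
After inserting 8: P = [[3, 5, 8], [6, 9], [10]].
After inserting 4: P = [[3, 4, 8], [5, 9], [6], [10]].
After inserting 2: P = [[2, 4, 8], [3, 9], [5], [6], [10]].
After inserting 7: P = [[2, 4, 7], [3, 8], [5, 9], [6], [10]].
After inserting 1: P = [[1, 4, 7], [2, 8], [3, 9], [5], [6], [10]].

The final insertion tableau P = [[1, 4, 7], [2, 8], [3, 9], [5], [6], [10]] has shape [3, 2, 2, 1, 1, 1].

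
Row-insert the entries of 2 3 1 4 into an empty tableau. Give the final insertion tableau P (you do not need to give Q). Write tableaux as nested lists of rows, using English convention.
P = [[1, 3, 4], [2]]

After inserting 2: P = [[2]].
After inserting 3: P = [[2, 3]].
After inserting 1: P = [[1, 3], [2]].
After inserting 4: P = [[1, 3, 4], [2]].

So P = [[1, 3, 4], [2]].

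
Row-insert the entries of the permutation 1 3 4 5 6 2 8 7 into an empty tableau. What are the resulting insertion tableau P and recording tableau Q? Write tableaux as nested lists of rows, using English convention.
P = [[1, 2, 4, 5, 6, 7], [3, 8]], Q = [[1, 2, 3, 4, 5, 7], [6, 8]]

Insert each entry of the permutation into P by Schensted row insertion, recording in Q the position of each new cell.

Insert 1: appended to row 1. P = [[1]].
Insert 3: appended to row 1. P = [[1, 3]].
Insert 4: appended to row 1. P = [[1, 3, 4]].
Insert 5: appended to row 1. P = [[1, 3, 4, 5]].
Insert 6: appended to row 1. P = [[1, 3, 4, 5, 6]].
Insert 2: 2 bumps 3 from row 1; 3 starts row 2. P = [[1, 2, 4, 5, 6], [3]].
Insert 8: appended to row 1. P = [[1, 2, 4, 5, 6, 8], [3]].
Insert 7: 7 bumps 8 from row 1; 8 appends to row 2. P = [[1, 2, 4, 5, 6, 7], [3, 8]].

So P = [[1, 2, 4, 5, 6, 7], [3, 8]], Q = [[1, 2, 3, 4, 5, 7], [6, 8]].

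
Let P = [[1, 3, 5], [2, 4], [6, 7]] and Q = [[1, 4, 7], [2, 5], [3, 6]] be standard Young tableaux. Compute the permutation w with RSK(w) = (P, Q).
Reverse the RSK construction: for i from n down to 1, find the cell of Q containing i, remove the entry at that cell from P, and reverse-bump it up through P; the value ejected from row 1 is w(i).

Step i=7: Q has 7 at row 1, column 3; remove that cell from P, ejecting 5. So w(7) = 5. P is now [[1, 3], [2, 4], [6, 7]].
Step i=6: Q has 6 at row 3, column 2; remove 7 from row 3 of P and reverse-bump: 7 enters row 2 and ejects 4; 4 enters row 1 and ejects 3. So w(6) = 3. P is now [[1, 4], [2, 7], [6]].
Step i=5: Q has 5 at row 2, column 2; remove 7 from row 2 of P and reverse-bump: 7 enters row 1 and ejects 4. So w(5) = 4. P is now [[1, 7], [2], [6]].
Step i=4: Q has 4 at row 1, column 2; remove that cell from P, ejecting 7. So w(4) = 7. P is now [[1], [2], [6]].
Step i=3: Q has 3 at row 3, column 1; remove 6 from row 3 of P and reverse-bump: 6 enters row 2 and ejects 2; 2 enters row 1 and ejects 1. So w(3) = 1. P is now [[2], [6]].
Step i=2: Q has 2 at row 2, column 1; remove 6 from row 2 of P and reverse-bump: 6 enters row 1 and ejects 2. So w(2) = 2. P is now [[6]].
Step i=1: Q has 1 at row 1, column 1; remove that cell from P, ejecting 6. So w(1) = 6. P is now [].

So w = 6 2 1 7 4 3 5.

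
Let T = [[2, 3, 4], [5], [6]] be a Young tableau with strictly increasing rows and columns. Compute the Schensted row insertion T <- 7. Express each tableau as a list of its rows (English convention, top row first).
7 is larger than every entry of row 1, so it is appended to row 1. The new tableau is [[2, 3, 4, 7], [5], [6]].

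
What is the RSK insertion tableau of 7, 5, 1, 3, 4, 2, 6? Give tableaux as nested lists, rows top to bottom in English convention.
Insert 7: appended to row 1. P = [[7]].
Insert 5: 5 bumps 7 from row 1; 7 starts row 2. P = [[5], [7]].
Insert 1: 1 bumps 5 from row 1; 5 bumps 7 from row 2; 7 starts row 3. P = [[1], [5], [7]].
Insert 3: appended to row 1. P = [[1, 3], [5], [7]].
Insert 4: appended to row 1. P = [[1, 3, 4], [5], [7]].
Insert 2: 2 bumps 3 from row 1; 3 bumps 5 from row 2; 5 bumps 7 from row 3; 7 starts row 4. P = [[1, 2, 4], [3], [5], [7]].
Insert 6: appended to row 1. P = [[1, 2, 4, 6], [3], [5], [7]].

So P = [[1, 2, 4, 6], [3], [5], [7]].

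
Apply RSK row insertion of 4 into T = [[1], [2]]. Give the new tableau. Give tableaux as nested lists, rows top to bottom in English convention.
4 is larger than every entry of row 1, so it is appended to row 1. The new tableau is [[1, 4], [2]].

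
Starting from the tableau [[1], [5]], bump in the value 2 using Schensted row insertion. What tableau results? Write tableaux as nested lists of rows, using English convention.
2 is larger than every entry of row 1, so it is appended to row 1. The new tableau is [[1, 2], [5]].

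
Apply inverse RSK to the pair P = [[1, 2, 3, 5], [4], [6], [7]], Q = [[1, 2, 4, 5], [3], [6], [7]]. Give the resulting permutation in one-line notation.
1 7 2 4 6 5 3

Reverse RSK: for i = n, n-1, ..., 1, locate i in Q, remove the corresponding corner cell from P, and reverse-bump its entry up through P; the value ejected from row 1 is w(i).

So w = 1 7 2 4 6 5 3.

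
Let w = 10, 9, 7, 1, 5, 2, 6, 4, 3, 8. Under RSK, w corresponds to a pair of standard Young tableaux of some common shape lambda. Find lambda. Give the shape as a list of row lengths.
Row-insert each entry into an empty tableau.

After inserting 10: P = [[10]].
After inserting 9: P = [[9], [10]].
After inserting 7: P = [[7], [9], [10]].
After inserting 1: P = [[1], [7], [9], [10]].
After inserting 5: P = [[1, 5], [7], [9], [10]].
After inserting 2: P = [[1, 2], [5], [7], [9], [10]].
After inserting 6: P = [[1, 2, 6], [5], [7], [9], [10]].
After inserting 4: P = [[1, 2, 4], [5, 6], [7], [9], [10]].
After inserting 3: P = [[1, 2, 3], [4, 6], [5], [7], [9], [10]].
After inserting 8: P = [[1, 2, 3, 8], [4, 6], [5], [7], [9], [10]].

The final insertion tableau P = [[1, 2, 3, 8], [4, 6], [5], [7], [9], [10]] has shape [4, 2, 1, 1, 1, 1].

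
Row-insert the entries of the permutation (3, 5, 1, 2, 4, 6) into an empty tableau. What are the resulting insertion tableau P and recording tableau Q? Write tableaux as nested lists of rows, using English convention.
Insert each entry of the permutation into P by Schensted row insertion, recording in Q the position of each new cell.

Insert 3: appended to row 1. P = [[3]].
Insert 5: appended to row 1. P = [[3, 5]].
Insert 1: 1 bumps 3 from row 1; 3 starts row 2. P = [[1, 5], [3]].
Insert 2: 2 bumps 5 from row 1; 5 appends to row 2. P = [[1, 2], [3, 5]].
Insert 4: appended to row 1. P = [[1, 2, 4], [3, 5]].
Insert 6: appended to row 1. P = [[1, 2, 4, 6], [3, 5]].

So P = [[1, 2, 4, 6], [3, 5]], Q = [[1, 2, 5, 6], [3, 4]].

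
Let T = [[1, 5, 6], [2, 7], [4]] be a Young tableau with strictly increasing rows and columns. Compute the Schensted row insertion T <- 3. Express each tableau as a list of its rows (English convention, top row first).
In row 1, 3 replaces 5 (the leftmost entry greater than 3); 5 is bumped to row 2. In row 2, 5 replaces 7 (the leftmost entry greater than 5); 7 is bumped to row 3. 7 is appended to row 3. The new tableau is [[1, 3, 6], [2, 5], [4, 7]].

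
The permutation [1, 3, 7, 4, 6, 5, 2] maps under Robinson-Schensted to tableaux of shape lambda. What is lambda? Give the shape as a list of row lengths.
[4, 1, 1, 1]

Row-insert each entry into an empty tableau.

After inserting 1: P = [[1]].
After inserting 3: P = [[1, 3]].
After inserting 7: P = [[1, 3, 7]].
After inserting 4: P = [[1, 3, 4], [7]].
After inserting 6: P = [[1, 3, 4, 6], [7]].
After inserting 5: P = [[1, 3, 4, 5], [6], [7]].
After inserting 2: P = [[1, 2, 4, 5], [3], [6], [7]].

The final insertion tableau P = [[1, 2, 4, 5], [3], [6], [7]] has shape [4, 1, 1, 1].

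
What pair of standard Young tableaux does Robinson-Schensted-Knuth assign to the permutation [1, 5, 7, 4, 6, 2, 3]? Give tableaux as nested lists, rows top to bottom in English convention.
Insert each entry of the permutation into P by Schensted row insertion, recording in Q the position of each new cell.

Insert 1: appended to row 1. P = [[1]], Q = [[1]].
Insert 5: appended to row 1. P = [[1, 5]], Q = [[1, 2]].
Insert 7: appended to row 1. P = [[1, 5, 7]], Q = [[1, 2, 3]].
Insert 4: 4 bumps 5 from row 1; 5 starts row 2. P = [[1, 4, 7], [5]], Q = [[1, 2, 3], [4]].
Insert 6: 6 bumps 7 from row 1; 7 appends to row 2. P = [[1, 4, 6], [5, 7]], Q = [[1, 2, 3], [4, 5]].
Insert 2: 2 bumps 4 from row 1; 4 bumps 5 from row 2; 5 starts row 3. P = [[1, 2, 6], [4, 7], [5]], Q = [[1, 2, 3], [4, 5], [6]].
Insert 3: 3 bumps 6 from row 1; 6 bumps 7 from row 2; 7 appends to row 3. P = [[1, 2, 3], [4, 6], [5, 7]], Q = [[1, 2, 3], [4, 5], [6, 7]].

So P = [[1, 2, 3], [4, 6], [5, 7]], Q = [[1, 2, 3], [4, 5], [6, 7]].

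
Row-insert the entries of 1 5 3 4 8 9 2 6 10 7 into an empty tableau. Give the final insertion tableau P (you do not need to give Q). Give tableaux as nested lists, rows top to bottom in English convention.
Insert 1: appended to row 1. P = [[1]].
Insert 5: appended to row 1. P = [[1, 5]].
Insert 3: 3 bumps 5 from row 1; 5 starts row 2. P = [[1, 3], [5]].
Insert 4: appended to row 1. P = [[1, 3, 4], [5]].
Insert 8: appended to row 1. P = [[1, 3, 4, 8], [5]].
Insert 9: appended to row 1. P = [[1, 3, 4, 8, 9], [5]].
Insert 2: 2 bumps 3 from row 1; 3 bumps 5 from row 2; 5 starts row 3. P = [[1, 2, 4, 8, 9], [3], [5]].
Insert 6: 6 bumps 8 from row 1; 8 appends to row 2. P = [[1, 2, 4, 6, 9], [3, 8], [5]].
Insert 10: appended to row 1. P = [[1, 2, 4, 6, 9, 10], [3, 8], [5]].
Insert 7: 7 bumps 9 from row 1; 9 appends to row 2. P = [[1, 2, 4, 6, 7, 10], [3, 8, 9], [5]].

So P = [[1, 2, 4, 6, 7, 10], [3, 8, 9], [5]].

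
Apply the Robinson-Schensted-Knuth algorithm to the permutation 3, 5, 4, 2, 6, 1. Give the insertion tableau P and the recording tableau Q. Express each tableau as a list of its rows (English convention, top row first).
P = [[1, 4, 6], [2], [3], [5]], Q = [[1, 2, 5], [3], [4], [6]]

Insert each entry of the permutation into P by Schensted row insertion, recording in Q the position of each new cell.

Insert 3: appended to row 1. P = [[3]].
Insert 5: appended to row 1. P = [[3, 5]].
Insert 4: 4 bumps 5 from row 1; 5 starts row 2. P = [[3, 4], [5]].
Insert 2: 2 bumps 3 from row 1; 3 bumps 5 from row 2; 5 starts row 3. P = [[2, 4], [3], [5]].
Insert 6: appended to row 1. P = [[2, 4, 6], [3], [5]].
Insert 1: 1 bumps 2 from row 1; 2 bumps 3 from row 2; 3 bumps 5 from row 3; 5 starts row 4. P = [[1, 4, 6], [2], [3], [5]].

So P = [[1, 4, 6], [2], [3], [5]], Q = [[1, 2, 5], [3], [4], [6]].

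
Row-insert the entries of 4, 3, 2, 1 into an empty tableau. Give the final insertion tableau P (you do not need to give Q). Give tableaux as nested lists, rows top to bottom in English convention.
P = [[1], [2], [3], [4]]

After inserting 4: P = [[4]].
After inserting 3: P = [[3], [4]].
After inserting 2: P = [[2], [3], [4]].
After inserting 1: P = [[1], [2], [3], [4]].

So P = [[1], [2], [3], [4]].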